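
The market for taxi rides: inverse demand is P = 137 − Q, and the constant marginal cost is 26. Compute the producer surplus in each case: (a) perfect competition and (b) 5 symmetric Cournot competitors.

Competition: PS = 0; Cournot: PS = 1711.25

Competitive firms price at marginal cost: P = 26, giving Q = 111.
PS = (26 − 26)·111 = 0.
In a 5-firm Cournot equilibrium, symmetry and the first-order condition give q = (137 − 26)/(6) = 18.5. So Q = 92.5 and P = 44.5.
PS = (44.5 − 26)·92.5 = 1711.25.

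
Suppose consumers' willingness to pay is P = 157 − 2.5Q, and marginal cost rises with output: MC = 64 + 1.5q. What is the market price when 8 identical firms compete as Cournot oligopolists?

Cournot with 8 identical firms: the symmetric best-response condition is 157 − 22.5q = 64 + 1.5q. Each firm produces q = 3.875, total output Q = 31, price P = 79.5.

P = 79.5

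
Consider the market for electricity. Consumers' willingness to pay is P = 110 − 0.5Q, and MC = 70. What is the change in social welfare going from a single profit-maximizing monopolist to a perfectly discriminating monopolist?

A monopolist chooses Q where MR = MC. MR = 110 − Q; setting this equal to 70 gives Q = 40 and P = 90.
CS = ½·(110 − 90)·40 = 400; PS = (90 − 70)·40 = 800; TS = 1200.
With perfect price discrimination, output is the efficient level Q = 80 (where demand meets MC), but every buyer pays their willingness to pay: CS = 0 and PS = total surplus.
TS = 1600 (equal to competitive TS).
Change in social welfare: 1600 − 1200 = 400.

Social welfare rises by 400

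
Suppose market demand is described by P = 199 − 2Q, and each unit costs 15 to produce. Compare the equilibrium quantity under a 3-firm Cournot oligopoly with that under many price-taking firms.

With 3 symmetric Cournot firms, each firm's FOC gives 199 − 8q = 15, so q = 23, Q = 3·23 = 69, and P = 61.
Competitive firms price at marginal cost: P = 15, giving Q = 92.

Cournot: Q = 69; Competition: Q = 92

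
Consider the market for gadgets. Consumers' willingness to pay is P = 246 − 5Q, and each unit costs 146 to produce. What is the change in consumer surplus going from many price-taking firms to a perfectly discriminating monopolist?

CS falls by 1000

Under competition P = MC = 146, so Q = (246 − 146)/5 = 20.
CS = ½·(246 − 146)·20 = 1000.
Under first-degree price discrimination the firm charges each unit its demand price and produces up to where P = MC, i.e. Q = 20. Consumer surplus is zero; producer surplus equals total surplus.
CS = 0.
Change in consumer surplus: 0 − 1000 = −1000.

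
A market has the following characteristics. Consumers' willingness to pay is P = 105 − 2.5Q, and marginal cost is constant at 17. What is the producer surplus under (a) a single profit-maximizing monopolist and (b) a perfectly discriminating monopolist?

Monopoly sets MR = MC: 105 − 5Q = 17 ⇒ Q = 17.6, P = 105 − 2.5·17.6 = 61.
PS = (61 − 17)·17.6 = 774.4.
A perfectly discriminating monopolist sells every unit with P(Q) ≥ MC(Q), so output equals the competitive quantity Q = 35.2. Each buyer pays their reservation price, so CS = 0 and the firm captures all surplus.
PS = ½·(105 − 17)·35.2 = 1548.8.

Monopoly: PS = 774.4; Perfect PD: PS = 1548.8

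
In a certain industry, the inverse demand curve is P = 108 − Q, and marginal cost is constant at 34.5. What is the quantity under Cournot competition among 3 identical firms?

Cournot with 3 identical firms: the symmetric best-response condition is 108 − 4q = 34.5. Each firm produces q = 18.375, total output Q = 55.125, price P = 52.875.

Q = 55.125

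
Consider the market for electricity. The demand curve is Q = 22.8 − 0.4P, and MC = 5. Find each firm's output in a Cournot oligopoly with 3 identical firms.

Inverting demand: P = 57 − 2.5Q.
With 3 symmetric Cournot firms, each firm's FOC gives 57 − 10q = 5, so q = 5.2, Q = 3·5.2 = 15.6, and P = 18.

q_i = 5.2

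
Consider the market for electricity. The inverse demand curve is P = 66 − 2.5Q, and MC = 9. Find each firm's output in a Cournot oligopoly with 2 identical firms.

Cournot with 2 identical firms: the symmetric best-response condition is 66 − 7.5q = 9. Each firm produces q = 7.6, total output Q = 15.2, price P = 28.

q_i = 7.6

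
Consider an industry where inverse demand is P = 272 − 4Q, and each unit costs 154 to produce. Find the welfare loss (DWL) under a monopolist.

DWL = 435.125

Competitive firms price at marginal cost: P = 154, giving Q = 29.5.
A monopolist chooses Q where MR = MC. MR = 272 − 8Q; setting this equal to 154 gives Q = 14.75 and P = 213.
DWL is the triangle between Q = 14.75 and Q = 29.5: ½·(29.5 − 14.75)·(213 − 154) = 435.125.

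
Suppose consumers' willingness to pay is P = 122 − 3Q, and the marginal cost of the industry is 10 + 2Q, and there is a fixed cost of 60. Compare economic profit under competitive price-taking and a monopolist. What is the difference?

Economic profit rises by 282.24

Competitive equilibrium sets price equal to marginal cost: 122 − 3Q = 10 + 2Q, so Q = 22.4 and P = 54.8.
Profit = 54.8·22.4 − (10·22.4 + ½·2·22.4²) − 60 = 441.76.
A monopolist chooses Q where MR = MC. MR = 122 − 6Q; setting this equal to 10 + 2Q gives Q = 14 and P = 80.
Profit = 80·14 − (10·14 + ½·2·14²) − 60 = 724.
Change in economic profit: 724 − 441.76 = 282.24.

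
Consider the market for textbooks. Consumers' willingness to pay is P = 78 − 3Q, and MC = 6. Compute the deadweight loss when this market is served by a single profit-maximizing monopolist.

Competitive firms price at marginal cost: P = 6, giving Q = 24.
Monopoly sets MR = MC: 78 − 6Q = 6 ⇒ Q = 12, P = 78 − 3·12 = 42.
DWL is the triangle between Q = 12 and Q = 24: ½·(24 − 12)·(42 − 6) = 216.

DWL = 216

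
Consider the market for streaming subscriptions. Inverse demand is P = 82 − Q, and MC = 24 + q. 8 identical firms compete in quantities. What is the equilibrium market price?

Cournot with 8 identical firms: the symmetric best-response condition is 82 − 9q = 24 + q. Each firm produces q = 5.8, total output Q = 46.4, price P = 35.6.

P = 35.6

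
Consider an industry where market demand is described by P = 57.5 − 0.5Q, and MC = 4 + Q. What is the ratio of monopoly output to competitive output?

Q_m/Q_c = 0.75

Monopoly sets MR = MC: 57.5 − Q = 4 + Q ⇒ Q = 26.75, P = 57.5 − 0.5·26.75 = 44.125.
Under competition P = MC: 57.5 − 0.5Q = 4 + Q ⇒ Q = 107/3, P = 119/3.
Ratio Q_m/Q_c = 26.75/(107/3) = 0.75.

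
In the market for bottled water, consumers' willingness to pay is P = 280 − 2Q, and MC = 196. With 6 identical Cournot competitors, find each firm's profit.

π_i = 72

Cournot with 6 identical firms: the symmetric best-response condition is 280 − 14q = 196. Each firm produces q = 6, total output Q = 36, price P = 208.
Each firm's profit = (208 − 196)·6 = 72.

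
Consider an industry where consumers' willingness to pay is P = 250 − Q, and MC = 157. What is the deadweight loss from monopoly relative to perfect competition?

Competitive firms price at marginal cost: P = 157, giving Q = 93.
Monopoly sets MR = MC: 250 − 2Q = 157 ⇒ Q = 46.5, P = 250 − 46.5 = 203.5.
DWL is the triangle between Q = 46.5 and Q = 93: ½·(93 − 46.5)·(203.5 − 157) = 1081.125.

DWL = 1081.125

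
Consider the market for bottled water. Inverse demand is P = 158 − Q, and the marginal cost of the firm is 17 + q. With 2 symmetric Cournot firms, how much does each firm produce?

In a 2-firm Cournot equilibrium, symmetry and the first-order condition give q = (158 − 17)/(4) = 35.25. So Q = 70.5 and P = 87.5.

q_i = 35.25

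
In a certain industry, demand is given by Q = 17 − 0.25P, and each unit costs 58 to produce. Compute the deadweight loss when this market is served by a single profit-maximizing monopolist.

DWL = 3.125

Inverting demand: P = 68 − 4Q.
Competitive firms price at marginal cost: P = 58, giving Q = 2.5.
The monopolist equates marginal revenue to marginal cost: 68 − 8Q = 58, so Q = 1.25. From demand, P = 63.
DWL is the triangle between Q = 1.25 and Q = 2.5: ½·(2.5 − 1.25)·(63 − 58) = 3.125.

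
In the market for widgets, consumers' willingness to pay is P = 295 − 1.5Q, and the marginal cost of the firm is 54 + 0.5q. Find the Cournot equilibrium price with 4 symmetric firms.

P = 114.25

With 4 symmetric Cournot firms, each firm's FOC gives 295 − 7.5q = 54 + 0.5q, so q = 30.125, Q = 4·30.125 = 120.5, and P = 114.25.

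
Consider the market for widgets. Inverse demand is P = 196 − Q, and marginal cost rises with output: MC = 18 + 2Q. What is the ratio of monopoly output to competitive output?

Q_m/Q_c = 0.75

The monopolist equates marginal revenue to marginal cost: 196 − 2Q = 18 + 2Q, so Q = 44.5. From demand, P = 151.5.
Under competition P = MC: 196 − Q = 18 + 2Q ⇒ Q = 178/3, P = 410/3.
Ratio Q_m/Q_c = 44.5/(178/3) = 0.75.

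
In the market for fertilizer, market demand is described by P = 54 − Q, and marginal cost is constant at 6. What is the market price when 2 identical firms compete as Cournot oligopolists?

P = 22

In a 2-firm Cournot equilibrium, symmetry and the first-order condition give q = (54 − 6)/(3) = 16. So Q = 32 and P = 22.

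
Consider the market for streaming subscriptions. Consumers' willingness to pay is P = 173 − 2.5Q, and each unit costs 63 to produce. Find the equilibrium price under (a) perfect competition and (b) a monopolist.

Competition: P = 63; Monopoly: P = 118

Perfect competition: P = MC = 63, so 173 − 2.5Q = 63 and Q = 44.
A monopolist chooses Q where MR = MC. MR = 173 − 5Q; setting this equal to 63 gives Q = 22 and P = 118.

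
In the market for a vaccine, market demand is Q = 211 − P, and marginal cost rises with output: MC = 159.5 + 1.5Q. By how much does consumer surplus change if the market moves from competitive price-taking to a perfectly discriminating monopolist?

Inverting demand: P = 211 − Q.
Under competition P = MC: 211 − Q = 159.5 + 1.5Q ⇒ Q = 20.6, P = 190.4.
CS = ½·(211 − 190.4)·20.6 = 212.18.
A perfectly discriminating monopolist sells every unit with P(Q) ≥ MC(Q), so output equals the competitive quantity Q = 20.6. Each buyer pays their reservation price, so CS = 0 and the firm captures all surplus.
CS = 0.
Change in consumer surplus: 0 − 212.18 = −212.18.

CS falls by 212.18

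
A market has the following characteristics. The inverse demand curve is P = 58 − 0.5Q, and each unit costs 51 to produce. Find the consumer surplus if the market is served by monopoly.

The monopolist equates marginal revenue to marginal cost: 58 − Q = 51, so Q = 7. From demand, P = 54.5.
CS = ½·(58 − 54.5)·7 = 12.25.

CS = 12.25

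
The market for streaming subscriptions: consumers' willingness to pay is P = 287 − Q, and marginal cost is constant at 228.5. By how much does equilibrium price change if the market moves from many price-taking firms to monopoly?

Perfect competition: P = MC = 228.5, so 287 − Q = 228.5 and Q = 58.5.
The monopolist equates marginal revenue to marginal cost: 287 − 2Q = 228.5, so Q = 29.25. From demand, P = 257.75.
Change in equilibrium price: 257.75 − 228.5 = 29.25.

P rises by 29.25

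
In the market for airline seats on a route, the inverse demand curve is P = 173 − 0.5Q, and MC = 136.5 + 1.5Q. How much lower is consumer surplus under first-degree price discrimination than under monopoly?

CS falls by 53.29

The monopolist equates marginal revenue to marginal cost: 173 − Q = 136.5 + 1.5Q, so Q = 14.6. From demand, P = 165.7.
CS = ½·(173 − 165.7)·14.6 = 53.29.
Under first-degree price discrimination the firm charges each unit its demand price and produces up to where P = MC, i.e. Q = 18.25. Consumer surplus is zero; producer surplus equals total surplus.
CS = 0.
Change in consumer surplus: 0 − 53.29 = −53.29.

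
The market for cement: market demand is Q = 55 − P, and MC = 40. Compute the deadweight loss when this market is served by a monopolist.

DWL = 28.125

Inverting demand: P = 55 − Q.
Competitive firms price at marginal cost: P = 40, giving Q = 15.
The monopolist equates marginal revenue to marginal cost: 55 − 2Q = 40, so Q = 7.5. From demand, P = 47.5.
DWL is the triangle between Q = 7.5 and Q = 15: ½·(15 − 7.5)·(47.5 − 40) = 28.125.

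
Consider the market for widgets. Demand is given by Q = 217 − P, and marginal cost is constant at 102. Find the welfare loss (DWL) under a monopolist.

DWL = 1653.125

Inverting demand: P = 217 − Q.
Under competition P = MC = 102, so Q = (217 − 102)/1 = 115.
Monopoly sets MR = MC: 217 − 2Q = 102 ⇒ Q = 57.5, P = 217 − 57.5 = 159.5.
DWL is the triangle between Q = 57.5 and Q = 115: ½·(115 − 57.5)·(159.5 − 102) = 1653.125.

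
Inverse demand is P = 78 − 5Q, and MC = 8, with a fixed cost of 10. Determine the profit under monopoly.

Profit = 235

The monopolist equates marginal revenue to marginal cost: 78 − 10Q = 8, so Q = 7. From demand, P = 43.
Profit = (43 − 8)·7 − 10 = 235.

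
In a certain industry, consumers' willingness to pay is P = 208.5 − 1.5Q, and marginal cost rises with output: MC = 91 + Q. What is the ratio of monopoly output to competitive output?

Q_m/Q_c = 0.625

A monopolist chooses Q where MR = MC. MR = 208.5 − 3Q; setting this equal to 91 + Q gives Q = 29.375 and P = 2631/16.
Competitive equilibrium sets price equal to marginal cost: 208.5 − 1.5Q = 91 + Q, so Q = 47 and P = 138.
Ratio Q_m/Q_c = 29.375/47 = 0.625.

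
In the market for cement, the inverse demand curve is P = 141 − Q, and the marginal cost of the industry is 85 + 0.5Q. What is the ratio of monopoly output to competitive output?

Q_m/Q_c = 0.6

Monopoly sets MR = MC: 141 − 2Q = 85 + 0.5Q ⇒ Q = 22.4, P = 141 − 22.4 = 118.6.
Competitive equilibrium sets price equal to marginal cost: 141 − Q = 85 + 0.5Q, so Q = 112/3 and P = 311/3.
Ratio Q_m/Q_c = 22.4/(112/3) = 0.6.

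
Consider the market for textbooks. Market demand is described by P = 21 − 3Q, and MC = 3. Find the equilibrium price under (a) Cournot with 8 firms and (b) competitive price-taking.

Cournot: P = 5; Competition: P = 3

With 8 symmetric Cournot firms, each firm's FOC gives 21 − 27q = 3, so q = 2/3, Q = 8·2/3 = 16/3, and P = 5.
Competitive firms price at marginal cost: P = 3, giving Q = 6.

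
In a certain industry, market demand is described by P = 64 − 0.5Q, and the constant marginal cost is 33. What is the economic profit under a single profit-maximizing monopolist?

Profit = 480.5

Monopoly sets MR = MC: 64 − Q = 33 ⇒ Q = 31, P = 64 − 0.5·31 = 48.5.
Profit = (48.5 − 33)·31 = 480.5.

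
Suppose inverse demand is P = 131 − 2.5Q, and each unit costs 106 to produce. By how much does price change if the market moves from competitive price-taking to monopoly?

Under competition P = MC = 106, so Q = (131 − 106)/2.5 = 10.
The monopolist equates marginal revenue to marginal cost: 131 − 5Q = 106, so Q = 5. From demand, P = 118.5.
Change in price: 118.5 − 106 = 12.5.

Price rises by 12.5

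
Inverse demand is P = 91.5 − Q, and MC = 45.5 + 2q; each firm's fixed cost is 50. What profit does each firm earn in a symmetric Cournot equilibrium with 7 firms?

With 7 symmetric Cournot firms, each firm's FOC gives 91.5 − 8q = 45.5 + 2q, so q = 4.6, Q = 7·4.6 = 32.2, and P = 59.3.
Each firm's profit = 59.3·4.6 − (45.5·4.6 + ½·2·4.6²) − 50 = −7.68.

π_i = −7.68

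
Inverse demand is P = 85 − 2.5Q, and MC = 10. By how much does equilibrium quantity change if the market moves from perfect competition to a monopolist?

Under competition P = MC = 10, so Q = (85 − 10)/2.5 = 30.
A monopolist chooses Q where MR = MC. MR = 85 − 5Q; setting this equal to 10 gives Q = 15 and P = 47.5.
Change in equilibrium quantity: 15 − 30 = −15.

Q falls by 15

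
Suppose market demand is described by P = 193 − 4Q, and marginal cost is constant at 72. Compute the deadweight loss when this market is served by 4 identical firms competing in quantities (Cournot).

DWL = 73.205

Competitive firms price at marginal cost: P = 72, giving Q = 30.25.
Cournot with 4 identical firms: the symmetric best-response condition is 193 − 20q = 72. Each firm produces q = 6.05, total output Q = 24.2, price P = 96.2.
DWL is the triangle between Q = 24.2 and Q = 30.25: ½·(30.25 − 24.2)·(96.2 − 72) = 73.205.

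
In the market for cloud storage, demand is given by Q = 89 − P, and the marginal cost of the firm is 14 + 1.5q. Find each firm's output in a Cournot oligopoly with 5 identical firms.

Inverting demand: P = 89 − Q.
With 5 symmetric Cournot firms, each firm's FOC gives 89 − 6q = 14 + 1.5q, so q = 10, Q = 5·10 = 50, and P = 39.

q_i = 10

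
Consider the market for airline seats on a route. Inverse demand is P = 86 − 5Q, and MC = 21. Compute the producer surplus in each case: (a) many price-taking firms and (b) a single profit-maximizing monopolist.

Competition: PS = 0; Monopoly: PS = 211.25

Competitive firms price at marginal cost: P = 21, giving Q = 13.
PS = (21 − 21)·13 = 0.
A monopolist chooses Q where MR = MC. MR = 86 − 10Q; setting this equal to 21 gives Q = 6.5 and P = 53.5.
PS = (53.5 − 21)·6.5 = 211.25.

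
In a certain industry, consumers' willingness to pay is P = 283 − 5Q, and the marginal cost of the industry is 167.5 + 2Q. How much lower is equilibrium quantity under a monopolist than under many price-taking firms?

Under competition P = MC: 283 − 5Q = 167.5 + 2Q ⇒ Q = 16.5, P = 200.5.
A monopolist chooses Q where MR = MC. MR = 283 − 10Q; setting this equal to 167.5 + 2Q gives Q = 9.625 and P = 234.875.
Change in equilibrium quantity: 9.625 − 16.5 = −6.875.

Q falls by 6.875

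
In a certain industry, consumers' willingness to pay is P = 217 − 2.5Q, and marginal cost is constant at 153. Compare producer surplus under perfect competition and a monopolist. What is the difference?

Producer surplus rises by 409.6

Competitive firms price at marginal cost: P = 153, giving Q = 25.6.
PS = (153 − 153)·25.6 = 0.
Monopoly sets MR = MC: 217 − 5Q = 153 ⇒ Q = 12.8, P = 217 − 2.5·12.8 = 185.
PS = (185 − 153)·12.8 = 409.6.
Change in producer surplus: 409.6 − 0 = 409.6.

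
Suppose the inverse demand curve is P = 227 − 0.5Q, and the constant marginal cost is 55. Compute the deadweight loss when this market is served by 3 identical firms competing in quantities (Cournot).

Competitive firms price at marginal cost: P = 55, giving Q = 344.
Cournot with 3 identical firms: the symmetric best-response condition is 227 − 2q = 55. Each firm produces q = 86, total output Q = 258, price P = 98.
DWL is the triangle between Q = 258 and Q = 344: ½·(344 − 258)·(98 − 55) = 1849.

DWL = 1849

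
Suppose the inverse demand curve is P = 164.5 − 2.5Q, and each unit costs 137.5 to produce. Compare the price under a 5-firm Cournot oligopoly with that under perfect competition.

In a 5-firm Cournot equilibrium, symmetry and the first-order condition give q = (164.5 − 137.5)/(15) = 1.8. So Q = 9 and P = 142.
Competitive firms price at marginal cost: P = 137.5, giving Q = 10.8.

Cournot: P = 142; Competition: P = 137.5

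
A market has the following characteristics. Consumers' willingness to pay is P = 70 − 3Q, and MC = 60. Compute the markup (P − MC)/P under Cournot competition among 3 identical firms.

Lerner index = 0.04

Cournot with 3 identical firms: the symmetric best-response condition is 70 − 12q = 60. Each firm produces q = 5/6, total output Q = 2.5, price P = 62.5.
Lerner index = (P − MC)/P = (62.5 − 60)/62.5 = 0.04.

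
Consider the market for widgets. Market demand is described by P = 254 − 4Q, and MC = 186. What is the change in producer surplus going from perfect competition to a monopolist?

Perfect competition: P = MC = 186, so 254 − 4Q = 186 and Q = 17.
PS = (186 − 186)·17 = 0.
The monopolist equates marginal revenue to marginal cost: 254 − 8Q = 186, so Q = 8.5. From demand, P = 220.
PS = (220 − 186)·8.5 = 289.
Change in producer surplus: 289 − 0 = 289.

PS rises by 289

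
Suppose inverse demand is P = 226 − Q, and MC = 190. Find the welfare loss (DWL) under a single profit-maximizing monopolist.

Perfect competition: P = MC = 190, so 226 − Q = 190 and Q = 36.
Monopoly sets MR = MC: 226 − 2Q = 190 ⇒ Q = 18, P = 226 − 18 = 208.
DWL is the triangle between Q = 18 and Q = 36: ½·(36 − 18)·(208 − 190) = 162.

DWL = 162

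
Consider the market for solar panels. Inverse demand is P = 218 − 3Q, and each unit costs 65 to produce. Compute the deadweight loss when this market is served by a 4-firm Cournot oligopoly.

DWL = 156.06

Competitive firms price at marginal cost: P = 65, giving Q = 51.
With 4 symmetric Cournot firms, each firm's FOC gives 218 − 15q = 65, so q = 10.2, Q = 4·10.2 = 40.8, and P = 95.6.
DWL is the triangle between Q = 40.8 and Q = 51: ½·(51 − 40.8)·(95.6 − 65) = 156.06.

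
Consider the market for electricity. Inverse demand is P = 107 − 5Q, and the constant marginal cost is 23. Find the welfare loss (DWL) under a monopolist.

Competitive firms price at marginal cost: P = 23, giving Q = 16.8.
A monopolist chooses Q where MR = MC. MR = 107 − 10Q; setting this equal to 23 gives Q = 8.4 and P = 65.
DWL is the triangle between Q = 8.4 and Q = 16.8: ½·(16.8 − 8.4)·(65 − 23) = 176.4.

DWL = 176.4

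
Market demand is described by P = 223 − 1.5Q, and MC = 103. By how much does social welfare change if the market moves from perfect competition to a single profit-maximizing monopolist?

Under competition P = MC = 103, so Q = (223 − 103)/1.5 = 80.
CS = ½·(223 − 103)·80 = 4800; PS = (103 − 103)·80 = 0; TS = 4800.
The monopolist equates marginal revenue to marginal cost: 223 − 3Q = 103, so Q = 40. From demand, P = 163.
CS = ½·(223 − 163)·40 = 1200; PS = (163 − 103)·40 = 2400; TS = 3600.
Change in social welfare: 3600 − 4800 = −1200.

TS falls by 1200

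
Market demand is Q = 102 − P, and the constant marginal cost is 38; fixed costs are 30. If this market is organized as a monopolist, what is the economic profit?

Inverting demand: P = 102 − Q.
The monopolist equates marginal revenue to marginal cost: 102 − 2Q = 38, so Q = 32. From demand, P = 70.
Profit = (70 − 38)·32 − 30 = 994.

Profit = 994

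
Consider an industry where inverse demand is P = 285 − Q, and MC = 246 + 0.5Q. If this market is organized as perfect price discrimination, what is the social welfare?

TS = 507

A perfectly discriminating monopolist sells every unit with P(Q) ≥ MC(Q), so output equals the competitive quantity Q = 26. Each buyer pays their reservation price, so CS = 0 and the firm captures all surplus.
TS = 507 (equal to competitive TS).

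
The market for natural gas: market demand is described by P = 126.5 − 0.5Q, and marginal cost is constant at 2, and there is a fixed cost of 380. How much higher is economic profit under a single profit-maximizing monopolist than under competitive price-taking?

Economic profit rises by 7750.125

Perfect competition: P = MC = 2, so 126.5 − 0.5Q = 2 and Q = 249.
Profit = (2 − 2)·249 − 380 = −380.
Monopoly sets MR = MC: 126.5 − Q = 2 ⇒ Q = 124.5, P = 126.5 − 0.5·124.5 = 64.25.
Profit = (64.25 − 2)·124.5 − 380 = 7370.125.
Change in economic profit: 7370.125 − −380 = 7750.125.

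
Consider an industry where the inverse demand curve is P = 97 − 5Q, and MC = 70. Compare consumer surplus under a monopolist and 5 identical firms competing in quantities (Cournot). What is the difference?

The monopolist equates marginal revenue to marginal cost: 97 − 10Q = 70, so Q = 2.7. From demand, P = 83.5.
CS = ½·(97 − 83.5)·2.7 = 18.225.
In a 5-firm Cournot equilibrium, symmetry and the first-order condition give q = (97 − 70)/(30) = 0.9. So Q = 4.5 and P = 74.5.
CS = ½·(97 − 74.5)·4.5 = 50.625.
Change in consumer surplus: 50.625 − 18.225 = 32.4.

Consumer surplus rises by 32.4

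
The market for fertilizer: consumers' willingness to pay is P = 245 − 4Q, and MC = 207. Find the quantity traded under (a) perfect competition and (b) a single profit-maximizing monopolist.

Competition: Q = 9.5; Monopoly: Q = 4.75

Competitive firms price at marginal cost: P = 207, giving Q = 9.5.
Monopoly sets MR = MC: 245 − 8Q = 207 ⇒ Q = 4.75, P = 245 − 4·4.75 = 226.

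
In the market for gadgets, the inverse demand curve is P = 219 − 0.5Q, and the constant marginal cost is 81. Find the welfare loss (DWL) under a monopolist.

Competitive firms price at marginal cost: P = 81, giving Q = 276.
The monopolist equates marginal revenue to marginal cost: 219 − Q = 81, so Q = 138. From demand, P = 150.
DWL is the triangle between Q = 138 and Q = 276: ½·(276 − 138)·(150 − 81) = 4761.

DWL = 4761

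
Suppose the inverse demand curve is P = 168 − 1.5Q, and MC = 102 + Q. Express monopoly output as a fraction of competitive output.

Q_m/Q_c = 0.625

Monopoly sets MR = MC: 168 − 3Q = 102 + Q ⇒ Q = 16.5, P = 168 − 1.5·16.5 = 143.25.
Under competition P = MC: 168 − 1.5Q = 102 + Q ⇒ Q = 26.4, P = 128.4.
Ratio Q_m/Q_c = 16.5/26.4 = 0.625.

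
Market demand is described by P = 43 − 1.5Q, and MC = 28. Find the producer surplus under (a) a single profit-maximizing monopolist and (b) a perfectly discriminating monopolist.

The monopolist equates marginal revenue to marginal cost: 43 − 3Q = 28, so Q = 5. From demand, P = 35.5.
PS = (35.5 − 28)·5 = 37.5.
A perfectly discriminating monopolist sells every unit with P(Q) ≥ MC(Q), so output equals the competitive quantity Q = 10. Each buyer pays their reservation price, so CS = 0 and the firm captures all surplus.
PS = ½·(43 − 28)·10 = 75.

Monopoly: PS = 37.5; Perfect PD: PS = 75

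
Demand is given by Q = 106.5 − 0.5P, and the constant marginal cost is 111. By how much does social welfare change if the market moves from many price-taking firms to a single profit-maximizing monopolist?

Inverting demand: P = 213 − 2Q.
Under competition P = MC = 111, so Q = (213 − 111)/2 = 51.
CS = ½·(213 − 111)·51 = 2601; PS = (111 − 111)·51 = 0; TS = 2601.
The monopolist equates marginal revenue to marginal cost: 213 − 4Q = 111, so Q = 25.5. From demand, P = 162.
CS = ½·(213 − 162)·25.5 = 650.25; PS = (162 − 111)·25.5 = 1300.5; TS = 1950.75.
Change in social welfare: 1950.75 − 2601 = −650.25.

TS falls by 650.25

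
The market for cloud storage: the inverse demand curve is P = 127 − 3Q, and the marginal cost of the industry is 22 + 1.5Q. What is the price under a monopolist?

The monopolist equates marginal revenue to marginal cost: 127 − 6Q = 22 + 1.5Q, so Q = 14. From demand, P = 85.

P = 85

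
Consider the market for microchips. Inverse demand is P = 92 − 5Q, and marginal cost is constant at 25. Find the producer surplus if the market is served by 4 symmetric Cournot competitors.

Cournot with 4 identical firms: the symmetric best-response condition is 92 − 25q = 25. Each firm produces q = 2.68, total output Q = 10.72, price P = 38.4.
PS = (38.4 − 25)·10.72 = 143.648.

PS = 143.648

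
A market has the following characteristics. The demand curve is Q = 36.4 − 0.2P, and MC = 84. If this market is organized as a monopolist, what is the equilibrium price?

Inverting demand: P = 182 − 5Q.
A monopolist chooses Q where MR = MC. MR = 182 − 10Q; setting this equal to 84 gives Q = 9.8 and P = 133.

P = 133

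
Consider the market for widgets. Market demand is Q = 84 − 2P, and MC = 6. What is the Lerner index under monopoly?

Inverting demand: P = 42 − 0.5Q.
A monopolist chooses Q where MR = MC. MR = 42 − Q; setting this equal to 6 gives Q = 36 and P = 24.
Lerner index = (P − MC)/P = (24 − 6)/24 = 0.75.

Lerner index = 0.75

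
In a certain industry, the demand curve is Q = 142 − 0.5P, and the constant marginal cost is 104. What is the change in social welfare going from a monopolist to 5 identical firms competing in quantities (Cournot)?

Inverting demand: P = 284 − 2Q.
The monopolist equates marginal revenue to marginal cost: 284 − 4Q = 104, so Q = 45. From demand, P = 194.
CS = ½·(284 − 194)·45 = 2025; PS = (194 − 104)·45 = 4050; TS = 6075.
In a 5-firm Cournot equilibrium, symmetry and the first-order condition give q = (284 − 104)/(12) = 15. So Q = 75 and P = 134.
CS = ½·(284 − 134)·75 = 5625; PS = (134 − 104)·75 = 2250; TS = 7875.
Change in social welfare: 7875 − 6075 = 1800.

Social welfare rises by 1800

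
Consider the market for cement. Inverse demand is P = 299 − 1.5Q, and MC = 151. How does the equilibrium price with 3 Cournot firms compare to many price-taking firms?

Cournot with 3 identical firms: the symmetric best-response condition is 299 − 6q = 151. Each firm produces q = 74/3, total output Q = 74, price P = 188.
Competitive firms price at marginal cost: P = 151, giving Q = 296/3.

Cournot: P = 188; Competition: P = 151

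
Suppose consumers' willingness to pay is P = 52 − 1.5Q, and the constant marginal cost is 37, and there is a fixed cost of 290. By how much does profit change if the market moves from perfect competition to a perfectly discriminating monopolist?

Profit rises by 75

Perfect competition: P = MC = 37, so 52 − 1.5Q = 37 and Q = 10.
Profit = (37 − 37)·10 − 290 = −290.
Under first-degree price discrimination the firm charges each unit its demand price and produces up to where P = MC, i.e. Q = 10. Consumer surplus is zero; producer surplus equals total surplus.
PS equals the full surplus area, 75. Profit = 75 − 290 = −215.
Change in profit: −215 − −290 = 75.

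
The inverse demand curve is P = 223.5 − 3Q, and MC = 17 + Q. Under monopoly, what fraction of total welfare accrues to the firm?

PS/TS = 0.7

The monopolist equates marginal revenue to marginal cost: 223.5 − 6Q = 17 + Q, so Q = 29.5. From demand, P = 135.
CS = ½·(223.5 − 135)·29.5 = 1305.375.
PS = P·Q − VC(Q) = 135·29.5 − (17·29.5 + ½·1·29.5²) = 3045.875.
Share captured = PS/TS = 3045.875/4351.25 = 0.7.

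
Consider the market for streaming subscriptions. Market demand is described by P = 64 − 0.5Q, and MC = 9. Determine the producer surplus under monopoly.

A monopolist chooses Q where MR = MC. MR = 64 − Q; setting this equal to 9 gives Q = 55 and P = 36.5.
PS = (36.5 − 9)·55 = 1512.5.

PS = 1512.5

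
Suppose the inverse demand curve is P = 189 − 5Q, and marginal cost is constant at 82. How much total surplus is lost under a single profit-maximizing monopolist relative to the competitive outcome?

DWL = 286.225

Perfect competition: P = MC = 82, so 189 − 5Q = 82 and Q = 21.4.
A monopolist chooses Q where MR = MC. MR = 189 − 10Q; setting this equal to 82 gives Q = 10.7 and P = 135.5.
DWL is the triangle between Q = 10.7 and Q = 21.4: ½·(21.4 − 10.7)·(135.5 − 82) = 286.225.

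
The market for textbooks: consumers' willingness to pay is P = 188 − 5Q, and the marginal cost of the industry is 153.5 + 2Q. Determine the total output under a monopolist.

The monopolist equates marginal revenue to marginal cost: 188 − 10Q = 153.5 + 2Q, so Q = 2.875. From demand, P = 173.625.

Q = 2.875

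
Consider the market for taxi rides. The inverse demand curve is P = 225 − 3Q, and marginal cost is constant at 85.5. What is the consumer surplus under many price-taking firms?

Under competition P = MC = 85.5, so Q = (225 − 85.5)/3 = 46.5.
CS = ½·(225 − 85.5)·46.5 = 3243.375.

CS = 3243.375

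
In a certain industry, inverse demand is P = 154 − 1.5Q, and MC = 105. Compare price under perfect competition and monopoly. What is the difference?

P rises by 24.5

Under competition P = MC = 105, so Q = (154 − 105)/1.5 = 98/3.
The monopolist equates marginal revenue to marginal cost: 154 − 3Q = 105, so Q = 49/3. From demand, P = 129.5.
Change in price: 129.5 − 105 = 24.5.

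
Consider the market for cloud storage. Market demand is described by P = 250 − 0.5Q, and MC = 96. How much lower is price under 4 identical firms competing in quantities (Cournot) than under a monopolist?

Price falls by 46.2

Monopoly sets MR = MC: 250 − Q = 96 ⇒ Q = 154, P = 250 − 0.5·154 = 173.
Cournot with 4 identical firms: the symmetric best-response condition is 250 − 2.5q = 96. Each firm produces q = 61.6, total output Q = 246.4, price P = 126.8.
Change in price: 126.8 − 173 = −46.2.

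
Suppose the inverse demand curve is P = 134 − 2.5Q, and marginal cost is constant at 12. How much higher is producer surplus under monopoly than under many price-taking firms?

Under competition P = MC = 12, so Q = (134 − 12)/2.5 = 48.8.
PS = (12 − 12)·48.8 = 0.
Monopoly sets MR = MC: 134 − 5Q = 12 ⇒ Q = 24.4, P = 134 − 2.5·24.4 = 73.
PS = (73 − 12)·24.4 = 1488.4.
Change in producer surplus: 1488.4 − 0 = 1488.4.

Producer surplus rises by 1488.4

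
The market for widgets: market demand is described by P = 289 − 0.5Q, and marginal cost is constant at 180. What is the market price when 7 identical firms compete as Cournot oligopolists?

In a 7-firm Cournot equilibrium, symmetry and the first-order condition give q = (289 − 180)/(4) = 27.25. So Q = 190.75 and P = 193.625.

P = 193.625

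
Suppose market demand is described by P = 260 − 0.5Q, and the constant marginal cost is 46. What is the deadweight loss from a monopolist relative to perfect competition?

DWL = 11449

Competitive firms price at marginal cost: P = 46, giving Q = 428.
Monopoly sets MR = MC: 260 − Q = 46 ⇒ Q = 214, P = 260 − 0.5·214 = 153.
DWL is the triangle between Q = 214 and Q = 428: ½·(428 − 214)·(153 − 46) = 11449.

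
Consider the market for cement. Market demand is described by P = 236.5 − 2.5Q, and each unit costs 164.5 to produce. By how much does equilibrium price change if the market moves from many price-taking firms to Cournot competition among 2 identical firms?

Equilibrium price rises by 24

Competitive firms price at marginal cost: P = 164.5, giving Q = 28.8.
With 2 symmetric Cournot firms, each firm's FOC gives 236.5 − 7.5q = 164.5, so q = 9.6, Q = 2·9.6 = 19.2, and P = 188.5.
Change in equilibrium price: 188.5 − 164.5 = 24.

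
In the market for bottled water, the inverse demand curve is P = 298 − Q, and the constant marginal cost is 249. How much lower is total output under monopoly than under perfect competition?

Perfect competition: P = MC = 249, so 298 − Q = 249 and Q = 49.
A monopolist chooses Q where MR = MC. MR = 298 − 2Q; setting this equal to 249 gives Q = 24.5 and P = 273.5.
Change in total output: 24.5 − 49 = −24.5.

Q falls by 24.5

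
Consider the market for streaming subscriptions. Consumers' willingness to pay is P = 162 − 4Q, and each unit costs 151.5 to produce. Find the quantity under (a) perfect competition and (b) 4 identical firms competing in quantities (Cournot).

Perfect competition: P = MC = 151.5, so 162 − 4Q = 151.5 and Q = 2.625.
With 4 symmetric Cournot firms, each firm's FOC gives 162 − 20q = 151.5, so q = 0.525, Q = 4·0.525 = 2.1, and P = 153.6.

Competition: Q = 2.625; Cournot: Q = 2.1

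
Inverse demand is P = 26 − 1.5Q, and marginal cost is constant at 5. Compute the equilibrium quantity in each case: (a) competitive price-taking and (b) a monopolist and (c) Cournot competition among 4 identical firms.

Competition: Q = 14; Monopoly: Q = 7; Cournot: Q = 11.2

Competitive firms price at marginal cost: P = 5, giving Q = 14.
Monopoly sets MR = MC: 26 − 3Q = 5 ⇒ Q = 7, P = 26 − 1.5·7 = 15.5.
In a 4-firm Cournot equilibrium, symmetry and the first-order condition give q = (26 − 5)/(7.5) = 2.8. So Q = 11.2 and P = 9.2.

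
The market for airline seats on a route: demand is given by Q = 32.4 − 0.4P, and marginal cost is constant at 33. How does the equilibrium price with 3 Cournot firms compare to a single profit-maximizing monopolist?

Cournot: P = 45; Monopoly: P = 57

Inverting demand: P = 81 − 2.5Q.
In a 3-firm Cournot equilibrium, symmetry and the first-order condition give q = (81 − 33)/(10) = 4.8. So Q = 14.4 and P = 45.
Monopoly sets MR = MC: 81 − 5Q = 33 ⇒ Q = 9.6, P = 81 − 2.5·9.6 = 57.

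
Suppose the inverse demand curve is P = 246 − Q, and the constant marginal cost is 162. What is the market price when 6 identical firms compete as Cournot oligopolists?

With 6 symmetric Cournot firms, each firm's FOC gives 246 − 7q = 162, so q = 12, Q = 6·12 = 72, and P = 174.

P = 174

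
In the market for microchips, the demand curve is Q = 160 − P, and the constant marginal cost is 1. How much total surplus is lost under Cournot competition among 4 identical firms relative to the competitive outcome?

DWL = 505.62

Inverting demand: P = 160 − Q.
Under competition P = MC = 1, so Q = (160 − 1)/1 = 159.
In a 4-firm Cournot equilibrium, symmetry and the first-order condition give q = (160 − 1)/(5) = 31.8. So Q = 127.2 and P = 32.8.
DWL is the triangle between Q = 127.2 and Q = 159: ½·(159 − 127.2)·(32.8 − 1) = 505.62.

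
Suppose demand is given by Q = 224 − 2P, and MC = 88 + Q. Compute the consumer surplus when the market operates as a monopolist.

Inverting demand: P = 112 − 0.5Q.
A monopolist chooses Q where MR = MC. MR = 112 − Q; setting this equal to 88 + Q gives Q = 12 and P = 106.
CS = ½·(112 − 106)·12 = 36.

CS = 36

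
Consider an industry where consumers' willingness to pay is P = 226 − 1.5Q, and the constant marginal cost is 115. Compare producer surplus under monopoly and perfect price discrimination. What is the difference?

Producer surplus rises by 2053.5

Monopoly sets MR = MC: 226 − 3Q = 115 ⇒ Q = 37, P = 226 − 1.5·37 = 170.5.
PS = (170.5 − 115)·37 = 2053.5.
A perfectly discriminating monopolist sells every unit with P(Q) ≥ MC(Q), so output equals the competitive quantity Q = 74. Each buyer pays their reservation price, so CS = 0 and the firm captures all surplus.
PS = ½·(226 − 115)·74 = 4107.
Change in producer surplus: 4107 − 2053.5 = 2053.5.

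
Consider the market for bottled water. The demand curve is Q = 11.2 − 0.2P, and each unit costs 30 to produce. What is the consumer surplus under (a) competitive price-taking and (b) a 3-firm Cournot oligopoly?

Competition: CS = 67.6; Cournot: CS = 38.025

Inverting demand: P = 56 − 5Q.
Competitive firms price at marginal cost: P = 30, giving Q = 5.2.
CS = ½·(56 − 30)·5.2 = 67.6.
In a 3-firm Cournot equilibrium, symmetry and the first-order condition give q = (56 − 30)/(20) = 1.3. So Q = 3.9 and P = 36.5.
CS = ½·(56 − 36.5)·3.9 = 38.025.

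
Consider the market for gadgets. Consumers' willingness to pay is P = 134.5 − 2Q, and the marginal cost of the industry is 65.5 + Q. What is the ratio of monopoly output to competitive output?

Q_m/Q_c = 0.6

The monopolist equates marginal revenue to marginal cost: 134.5 − 4Q = 65.5 + Q, so Q = 13.8. From demand, P = 106.9.
Under competition P = MC: 134.5 − 2Q = 65.5 + Q ⇒ Q = 23, P = 88.5.
Ratio Q_m/Q_c = 13.8/23 = 0.6.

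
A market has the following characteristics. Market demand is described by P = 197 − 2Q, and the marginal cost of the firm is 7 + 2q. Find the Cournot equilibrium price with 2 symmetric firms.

Cournot with 2 identical firms: the symmetric best-response condition is 197 − 6q = 7 + 2q. Each firm produces q = 23.75, total output Q = 47.5, price P = 102.

P = 102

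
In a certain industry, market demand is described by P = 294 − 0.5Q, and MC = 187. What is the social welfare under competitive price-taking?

Under competition P = MC = 187, so Q = (294 − 187)/0.5 = 214.
CS = ½·(294 − 187)·214 = 11449; PS = (187 − 187)·214 = 0; TS = 11449.

TS = 11449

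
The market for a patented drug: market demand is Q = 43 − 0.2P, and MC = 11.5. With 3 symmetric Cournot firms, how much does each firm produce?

Inverting demand: P = 215 − 5Q.
With 3 symmetric Cournot firms, each firm's FOC gives 215 − 20q = 11.5, so q = 10.175, Q = 3·10.175 = 30.525, and P = 62.375.

q_i = 10.175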